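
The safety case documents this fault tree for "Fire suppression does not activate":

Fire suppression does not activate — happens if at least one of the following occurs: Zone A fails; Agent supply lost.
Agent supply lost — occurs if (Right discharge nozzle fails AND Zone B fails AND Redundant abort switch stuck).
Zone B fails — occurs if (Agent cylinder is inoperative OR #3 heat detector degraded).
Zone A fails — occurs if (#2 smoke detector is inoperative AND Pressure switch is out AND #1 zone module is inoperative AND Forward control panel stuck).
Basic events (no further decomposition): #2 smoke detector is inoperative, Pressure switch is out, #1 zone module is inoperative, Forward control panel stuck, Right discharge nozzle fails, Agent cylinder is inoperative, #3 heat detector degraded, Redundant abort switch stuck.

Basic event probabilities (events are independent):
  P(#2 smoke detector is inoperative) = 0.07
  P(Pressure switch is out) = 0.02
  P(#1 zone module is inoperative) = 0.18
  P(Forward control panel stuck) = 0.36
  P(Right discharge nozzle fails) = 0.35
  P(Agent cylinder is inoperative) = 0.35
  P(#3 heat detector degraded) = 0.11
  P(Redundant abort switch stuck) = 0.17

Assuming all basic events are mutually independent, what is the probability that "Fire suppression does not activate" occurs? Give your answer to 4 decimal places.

0.0252

P(Zone A fails) [AND] = 0.07 × 0.02 × 0.18 × 0.36 = 0.000091
P(Zone B fails) [OR] = 1 − (1−0.35) × (1−0.11) = 0.421500
P(Agent supply lost) [AND] = 0.35 × 0.421500 × 0.17 = 0.025079
P(Fire suppression does not activate) [OR] = 1 − (1−0.000091) × (1−0.025079) = 0.025168
Rounded to 4 decimal places: P(Fire suppression does not activate) ≈ 0.0252.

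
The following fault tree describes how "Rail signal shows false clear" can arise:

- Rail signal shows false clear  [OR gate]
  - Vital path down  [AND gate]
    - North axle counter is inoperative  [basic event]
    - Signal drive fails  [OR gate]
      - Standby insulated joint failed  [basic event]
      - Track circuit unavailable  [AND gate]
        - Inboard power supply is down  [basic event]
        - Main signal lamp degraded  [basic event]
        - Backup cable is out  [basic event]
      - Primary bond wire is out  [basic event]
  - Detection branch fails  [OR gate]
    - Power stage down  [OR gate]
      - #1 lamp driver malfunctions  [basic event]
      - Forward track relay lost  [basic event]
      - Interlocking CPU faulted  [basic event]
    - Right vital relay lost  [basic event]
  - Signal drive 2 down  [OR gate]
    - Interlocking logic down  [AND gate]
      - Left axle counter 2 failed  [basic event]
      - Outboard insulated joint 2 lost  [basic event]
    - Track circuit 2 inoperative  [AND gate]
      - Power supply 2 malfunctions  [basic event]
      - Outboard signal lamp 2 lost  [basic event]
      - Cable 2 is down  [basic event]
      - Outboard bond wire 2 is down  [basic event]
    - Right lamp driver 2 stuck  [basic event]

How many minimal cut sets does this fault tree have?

10

Track circuit unavailable [AND]: one cut set from each child combined → 1 × 1 × 1 = 1 cut set(s).
Signal drive fails [OR]: union of children's cut sets → 3 cut set(s).
Vital path down [AND]: one cut set from each child combined → 1 × 3 = 3 cut set(s).
Power stage down [OR]: union of children's cut sets → 3 cut set(s).
Detection branch fails [OR]: union of children's cut sets → 4 cut set(s).
Interlocking logic down [AND]: one cut set from each child combined → 1 × 1 = 1 cut set(s).
Track circuit 2 inoperative [AND]: one cut set from each child combined → 1 × 1 × 1 × 1 = 1 cut set(s).
Signal drive 2 down [OR]: union of children's cut sets → 3 cut set(s).
Rail signal shows false clear [OR]: union of children's cut sets → 10 cut set(s).
Minimal cut sets: {North axle counter is inoperative, Standby insulated joint failed}; {Backup cable is out, Inboard power supply is down, Main signal lamp degraded, North axle counter is inoperative}; {North axle counter is inoperative, Primary bond wire is out}; {#1 lamp driver malfunctions}; {Forward track relay lost}; {Interlocking CPU faulted}; {Right vital relay lost}; {Left axle counter 2 failed, Outboard insulated joint 2 lost}; {Cable 2 is down, Outboard bond wire 2 is down, Outboard signal lamp 2 lost, Power supply 2 malfunctions}; {Right lamp driver 2 stuck}.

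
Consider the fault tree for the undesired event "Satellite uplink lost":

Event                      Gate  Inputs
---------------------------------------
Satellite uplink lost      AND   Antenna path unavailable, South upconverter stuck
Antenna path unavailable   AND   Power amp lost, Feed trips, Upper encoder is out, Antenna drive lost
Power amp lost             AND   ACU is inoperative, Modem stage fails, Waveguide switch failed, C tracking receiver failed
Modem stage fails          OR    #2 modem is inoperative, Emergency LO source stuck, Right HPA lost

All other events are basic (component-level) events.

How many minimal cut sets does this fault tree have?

Modem stage fails [OR]: union of children's cut sets → 3 cut set(s).
Power amp lost [AND]: one cut set from each child combined → 1 × 3 × 1 × 1 = 3 cut set(s).
Antenna path unavailable [AND]: one cut set from each child combined → 3 × 1 × 1 × 1 = 3 cut set(s).
Satellite uplink lost [AND]: one cut set from each child combined → 3 × 1 = 3 cut set(s).
Minimal cut sets: {#2 modem is inoperative, ACU is inoperative, Antenna drive lost, C tracking receiver failed, Feed trips, South upconverter stuck, Upper encoder is out, Waveguide switch failed}; {ACU is inoperative, Antenna drive lost, C tracking receiver failed, Emergency LO source stuck, Feed trips, South upconverter stuck, Upper encoder is out, Waveguide switch failed}; {ACU is inoperative, Antenna drive lost, C tracking receiver failed, Feed trips, Right HPA lost, South upconverter stuck, Upper encoder is out, Waveguide switch failed}.

3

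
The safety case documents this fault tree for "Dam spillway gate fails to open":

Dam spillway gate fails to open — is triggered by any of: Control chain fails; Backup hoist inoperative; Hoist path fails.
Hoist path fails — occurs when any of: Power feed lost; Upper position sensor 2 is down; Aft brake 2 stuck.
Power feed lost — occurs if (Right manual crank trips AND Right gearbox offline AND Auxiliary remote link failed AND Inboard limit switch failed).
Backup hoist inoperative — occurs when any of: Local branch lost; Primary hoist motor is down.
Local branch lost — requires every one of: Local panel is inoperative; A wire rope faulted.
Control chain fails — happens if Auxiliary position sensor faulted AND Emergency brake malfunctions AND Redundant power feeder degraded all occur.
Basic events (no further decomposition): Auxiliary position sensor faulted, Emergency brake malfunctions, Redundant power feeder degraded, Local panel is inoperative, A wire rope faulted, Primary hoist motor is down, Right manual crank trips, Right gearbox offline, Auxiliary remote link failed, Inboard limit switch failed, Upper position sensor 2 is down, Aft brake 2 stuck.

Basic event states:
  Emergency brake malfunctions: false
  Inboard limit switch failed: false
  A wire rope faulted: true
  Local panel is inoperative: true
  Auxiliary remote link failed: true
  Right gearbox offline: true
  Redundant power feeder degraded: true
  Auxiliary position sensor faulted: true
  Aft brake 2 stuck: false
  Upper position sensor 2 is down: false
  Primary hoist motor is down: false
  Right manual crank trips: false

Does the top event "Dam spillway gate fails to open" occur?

Yes

Control chain fails [AND]: Auxiliary position sensor faulted=occurs, Emergency brake malfunctions=not, Redundant power feeder degraded=occurs → not all inputs occur → does not occur.
Local branch lost [AND]: Local panel is inoperative=occurs, A wire rope faulted=occurs → all inputs occur → occurs.
Backup hoist inoperative [OR]: Local branch lost=occurs, Primary hoist motor is down=not → at least one input occurs → occurs.
Power feed lost [AND]: Right manual crank trips=not, Right gearbox offline=occurs, Auxiliary remote link failed=occurs, Inboard limit switch failed=not → not all inputs occur → does not occur.
Hoist path fails [OR]: Power feed lost=not, Upper position sensor 2 is down=not, Aft brake 2 stuck=not → no input occurs → does not occur.
Dam spillway gate fails to open [OR]: Control chain fails=not, Backup hoist inoperative=occurs, Hoist path fails=not → at least one input occurs → occurs.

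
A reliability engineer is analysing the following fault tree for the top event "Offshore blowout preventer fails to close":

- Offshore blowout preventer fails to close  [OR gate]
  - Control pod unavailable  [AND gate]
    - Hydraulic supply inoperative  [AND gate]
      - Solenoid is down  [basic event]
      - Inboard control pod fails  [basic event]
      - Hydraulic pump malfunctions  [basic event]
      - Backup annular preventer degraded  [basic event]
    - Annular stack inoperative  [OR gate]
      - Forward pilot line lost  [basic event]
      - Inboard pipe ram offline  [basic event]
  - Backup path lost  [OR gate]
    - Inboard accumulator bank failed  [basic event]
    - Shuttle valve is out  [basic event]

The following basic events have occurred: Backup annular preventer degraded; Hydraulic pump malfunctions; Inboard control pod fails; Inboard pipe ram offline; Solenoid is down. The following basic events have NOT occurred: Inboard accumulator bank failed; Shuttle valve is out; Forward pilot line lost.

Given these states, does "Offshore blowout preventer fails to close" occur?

Yes

Hydraulic supply inoperative [AND]: Solenoid is down=occurs, Inboard control pod fails=occurs, Hydraulic pump malfunctions=occurs, Backup annular preventer degraded=occurs → all inputs occur → occurs.
Annular stack inoperative [OR]: Forward pilot line lost=not, Inboard pipe ram offline=occurs → at least one input occurs → occurs.
Control pod unavailable [AND]: Hydraulic supply inoperative=occurs, Annular stack inoperative=occurs → all inputs occur → occurs.
Backup path lost [OR]: Inboard accumulator bank failed=not, Shuttle valve is out=not → no input occurs → does not occur.
Offshore blowout preventer fails to close [OR]: Control pod unavailable=occurs, Backup path lost=not → at least one input occurs → occurs.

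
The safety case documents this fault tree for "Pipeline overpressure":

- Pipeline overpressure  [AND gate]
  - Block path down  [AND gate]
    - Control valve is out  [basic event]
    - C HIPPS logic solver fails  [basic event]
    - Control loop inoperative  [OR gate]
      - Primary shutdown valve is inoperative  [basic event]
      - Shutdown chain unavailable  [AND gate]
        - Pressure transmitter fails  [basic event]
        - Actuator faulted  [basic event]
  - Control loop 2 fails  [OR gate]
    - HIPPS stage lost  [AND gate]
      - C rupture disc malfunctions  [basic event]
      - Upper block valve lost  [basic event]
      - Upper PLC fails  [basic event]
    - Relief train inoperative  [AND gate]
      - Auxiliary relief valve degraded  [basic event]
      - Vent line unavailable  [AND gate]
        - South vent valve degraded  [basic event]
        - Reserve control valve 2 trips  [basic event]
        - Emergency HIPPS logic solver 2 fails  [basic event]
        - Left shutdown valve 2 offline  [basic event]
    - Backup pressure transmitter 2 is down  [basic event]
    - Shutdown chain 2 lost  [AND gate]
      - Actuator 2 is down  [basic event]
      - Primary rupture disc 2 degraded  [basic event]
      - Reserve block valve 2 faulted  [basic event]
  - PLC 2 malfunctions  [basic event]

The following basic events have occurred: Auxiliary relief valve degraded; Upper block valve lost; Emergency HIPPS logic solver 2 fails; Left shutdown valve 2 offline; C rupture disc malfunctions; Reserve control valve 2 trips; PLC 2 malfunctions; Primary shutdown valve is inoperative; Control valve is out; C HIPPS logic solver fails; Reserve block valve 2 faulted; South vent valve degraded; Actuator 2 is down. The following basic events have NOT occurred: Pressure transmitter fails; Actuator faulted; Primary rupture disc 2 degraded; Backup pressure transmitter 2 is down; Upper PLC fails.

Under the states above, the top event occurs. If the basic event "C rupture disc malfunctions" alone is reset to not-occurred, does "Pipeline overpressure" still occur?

Yes

Counterfactual: set "C rupture disc malfunctions" to not occurred.
Shutdown chain unavailable [AND]: Pressure transmitter fails=not, Actuator faulted=not → not all inputs occur → does not occur.
Control loop inoperative [OR]: Primary shutdown valve is inoperative=occurs, Shutdown chain unavailable=not → at least one input occurs → occurs.
Block path down [AND]: Control valve is out=occurs, C HIPPS logic solver fails=occurs, Control loop inoperative=occurs → all inputs occur → occurs.
HIPPS stage lost [AND]: C rupture disc malfunctions=not, Upper block valve lost=occurs, Upper PLC fails=not → not all inputs occur → does not occur.
Vent line unavailable [AND]: South vent valve degraded=occurs, Reserve control valve 2 trips=occurs, Emergency HIPPS logic solver 2 fails=occurs, Left shutdown valve 2 offline=occurs → all inputs occur → occurs.
Relief train inoperative [AND]: Auxiliary relief valve degraded=occurs, Vent line unavailable=occurs → all inputs occur → occurs.
Shutdown chain 2 lost [AND]: Actuator 2 is down=occurs, Primary rupture disc 2 degraded=not, Reserve block valve 2 faulted=occurs → not all inputs occur → does not occur.
Control loop 2 fails [OR]: HIPPS stage lost=not, Relief train inoperative=occurs, Backup pressure transmitter 2 is down=not, Shutdown chain 2 lost=not → at least one input occurs → occurs.
Pipeline overpressure [AND]: Block path down=occurs, Control loop 2 fails=occurs, PLC 2 malfunctions=occurs → all inputs occur → occurs.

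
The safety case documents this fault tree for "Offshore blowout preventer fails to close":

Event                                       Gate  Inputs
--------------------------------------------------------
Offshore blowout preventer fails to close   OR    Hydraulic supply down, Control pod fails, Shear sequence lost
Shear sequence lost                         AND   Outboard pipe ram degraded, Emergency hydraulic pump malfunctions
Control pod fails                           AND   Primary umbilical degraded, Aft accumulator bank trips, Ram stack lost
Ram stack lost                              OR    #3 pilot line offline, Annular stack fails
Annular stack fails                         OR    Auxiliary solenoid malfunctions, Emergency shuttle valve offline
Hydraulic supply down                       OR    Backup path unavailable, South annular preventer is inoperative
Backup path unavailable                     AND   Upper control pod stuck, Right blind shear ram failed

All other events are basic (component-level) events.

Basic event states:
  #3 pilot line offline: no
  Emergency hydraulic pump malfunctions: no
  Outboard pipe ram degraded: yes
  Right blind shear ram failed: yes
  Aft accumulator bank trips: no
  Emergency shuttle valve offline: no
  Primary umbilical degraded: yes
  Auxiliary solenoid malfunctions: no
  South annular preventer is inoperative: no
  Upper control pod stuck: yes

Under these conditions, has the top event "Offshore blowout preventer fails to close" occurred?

Backup path unavailable [AND]: Upper control pod stuck=occurs, Right blind shear ram failed=occurs → all inputs occur → occurs.
Hydraulic supply down [OR]: Backup path unavailable=occurs, South annular preventer is inoperative=not → at least one input occurs → occurs.
Annular stack fails [OR]: Auxiliary solenoid malfunctions=not, Emergency shuttle valve offline=not → no input occurs → does not occur.
Ram stack lost [OR]: #3 pilot line offline=not, Annular stack fails=not → no input occurs → does not occur.
Control pod fails [AND]: Primary umbilical degraded=occurs, Aft accumulator bank trips=not, Ram stack lost=not → not all inputs occur → does not occur.
Shear sequence lost [AND]: Outboard pipe ram degraded=occurs, Emergency hydraulic pump malfunctions=not → not all inputs occur → does not occur.
Offshore blowout preventer fails to close [OR]: Hydraulic supply down=occurs, Control pod fails=not, Shear sequence lost=not → at least one input occurs → occurs.

Yes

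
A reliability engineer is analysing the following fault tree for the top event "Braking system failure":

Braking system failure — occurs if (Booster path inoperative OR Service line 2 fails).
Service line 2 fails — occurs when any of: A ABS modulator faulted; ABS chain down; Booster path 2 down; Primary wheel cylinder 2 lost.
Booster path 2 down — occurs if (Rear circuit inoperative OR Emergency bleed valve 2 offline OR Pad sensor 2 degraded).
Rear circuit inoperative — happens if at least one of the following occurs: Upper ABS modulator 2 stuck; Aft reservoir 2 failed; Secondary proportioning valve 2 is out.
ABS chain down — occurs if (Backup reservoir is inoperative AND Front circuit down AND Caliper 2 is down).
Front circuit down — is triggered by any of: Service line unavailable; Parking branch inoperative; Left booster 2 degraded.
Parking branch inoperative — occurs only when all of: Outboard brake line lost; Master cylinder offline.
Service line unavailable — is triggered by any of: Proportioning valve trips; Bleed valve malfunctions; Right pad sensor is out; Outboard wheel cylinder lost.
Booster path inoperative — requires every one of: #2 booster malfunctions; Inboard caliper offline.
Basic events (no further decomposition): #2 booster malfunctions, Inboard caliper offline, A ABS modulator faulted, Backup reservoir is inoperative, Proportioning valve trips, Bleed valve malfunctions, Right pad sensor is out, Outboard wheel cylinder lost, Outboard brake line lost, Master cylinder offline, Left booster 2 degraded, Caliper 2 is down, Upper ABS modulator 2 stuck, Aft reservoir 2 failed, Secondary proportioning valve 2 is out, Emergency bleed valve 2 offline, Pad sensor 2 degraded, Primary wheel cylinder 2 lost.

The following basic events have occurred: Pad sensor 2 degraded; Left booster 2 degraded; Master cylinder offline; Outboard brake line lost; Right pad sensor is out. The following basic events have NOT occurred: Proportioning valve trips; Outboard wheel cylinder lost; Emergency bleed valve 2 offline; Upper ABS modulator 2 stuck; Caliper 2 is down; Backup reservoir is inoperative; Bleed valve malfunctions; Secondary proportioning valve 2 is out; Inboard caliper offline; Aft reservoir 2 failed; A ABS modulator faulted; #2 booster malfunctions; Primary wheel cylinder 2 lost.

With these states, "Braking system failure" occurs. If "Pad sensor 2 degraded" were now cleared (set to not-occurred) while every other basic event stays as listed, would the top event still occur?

Counterfactual: set "Pad sensor 2 degraded" to not occurred.
Booster path inoperative [AND]: #2 booster malfunctions=not, Inboard caliper offline=not → not all inputs occur → does not occur.
Service line unavailable [OR]: Proportioning valve trips=not, Bleed valve malfunctions=not, Right pad sensor is out=occurs, Outboard wheel cylinder lost=not → at least one input occurs → occurs.
Parking branch inoperative [AND]: Outboard brake line lost=occurs, Master cylinder offline=occurs → all inputs occur → occurs.
Front circuit down [OR]: Service line unavailable=occurs, Parking branch inoperative=occurs, Left booster 2 degraded=occurs → at least one input occurs → occurs.
ABS chain down [AND]: Backup reservoir is inoperative=not, Front circuit down=occurs, Caliper 2 is down=not → not all inputs occur → does not occur.
Rear circuit inoperative [OR]: Upper ABS modulator 2 stuck=not, Aft reservoir 2 failed=not, Secondary proportioning valve 2 is out=not → no input occurs → does not occur.
Booster path 2 down [OR]: Rear circuit inoperative=not, Emergency bleed valve 2 offline=not, Pad sensor 2 degraded=not → no input occurs → does not occur.
Service line 2 fails [OR]: A ABS modulator faulted=not, ABS chain down=not, Booster path 2 down=not, Primary wheel cylinder 2 lost=not → no input occurs → does not occur.
Braking system failure [OR]: Booster path inoperative=not, Service line 2 fails=not → no input occurs → does not occur.

No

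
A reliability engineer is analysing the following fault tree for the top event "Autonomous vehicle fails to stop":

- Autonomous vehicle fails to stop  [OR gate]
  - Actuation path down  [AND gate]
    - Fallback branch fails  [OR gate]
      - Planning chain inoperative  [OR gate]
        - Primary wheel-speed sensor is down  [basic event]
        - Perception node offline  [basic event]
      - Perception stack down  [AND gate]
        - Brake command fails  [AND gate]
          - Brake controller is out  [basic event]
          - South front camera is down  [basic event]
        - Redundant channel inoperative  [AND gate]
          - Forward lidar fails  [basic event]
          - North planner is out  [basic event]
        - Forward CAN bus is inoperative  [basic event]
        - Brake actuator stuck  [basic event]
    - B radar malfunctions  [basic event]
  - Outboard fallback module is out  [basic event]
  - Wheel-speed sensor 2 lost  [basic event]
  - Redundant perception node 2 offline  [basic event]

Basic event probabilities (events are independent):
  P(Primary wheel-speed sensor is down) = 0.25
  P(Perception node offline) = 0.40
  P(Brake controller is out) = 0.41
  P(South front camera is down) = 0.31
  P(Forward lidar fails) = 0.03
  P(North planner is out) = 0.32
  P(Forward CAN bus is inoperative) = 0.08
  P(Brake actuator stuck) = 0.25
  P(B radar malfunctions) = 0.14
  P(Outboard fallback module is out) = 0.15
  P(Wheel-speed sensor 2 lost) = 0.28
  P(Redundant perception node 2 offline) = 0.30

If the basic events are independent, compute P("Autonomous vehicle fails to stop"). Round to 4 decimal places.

0.6046

P(Planning chain inoperative) [OR] = 1 − (1−0.25) × (1−0.40) = 0.550000
P(Brake command fails) [AND] = 0.41 × 0.31 = 0.127100
P(Redundant channel inoperative) [AND] = 0.03 × 0.32 = 0.009600
P(Perception stack down) [AND] = 0.127100 × 0.009600 × 0.08 × 0.25 = 0.000024
P(Fallback branch fails) [OR] = 1 − (1−0.550000) × (1−0.000024) = 0.550011
P(Actuation path down) [AND] = 0.550011 × 0.14 = 0.077002
P(Autonomous vehicle fails to stop) [OR] = 1 − (1−0.077002) × (1−0.15) × (1−0.28) × (1−0.30) = 0.604588
Rounded to 4 decimal places: P(Autonomous vehicle fails to stop) ≈ 0.6046.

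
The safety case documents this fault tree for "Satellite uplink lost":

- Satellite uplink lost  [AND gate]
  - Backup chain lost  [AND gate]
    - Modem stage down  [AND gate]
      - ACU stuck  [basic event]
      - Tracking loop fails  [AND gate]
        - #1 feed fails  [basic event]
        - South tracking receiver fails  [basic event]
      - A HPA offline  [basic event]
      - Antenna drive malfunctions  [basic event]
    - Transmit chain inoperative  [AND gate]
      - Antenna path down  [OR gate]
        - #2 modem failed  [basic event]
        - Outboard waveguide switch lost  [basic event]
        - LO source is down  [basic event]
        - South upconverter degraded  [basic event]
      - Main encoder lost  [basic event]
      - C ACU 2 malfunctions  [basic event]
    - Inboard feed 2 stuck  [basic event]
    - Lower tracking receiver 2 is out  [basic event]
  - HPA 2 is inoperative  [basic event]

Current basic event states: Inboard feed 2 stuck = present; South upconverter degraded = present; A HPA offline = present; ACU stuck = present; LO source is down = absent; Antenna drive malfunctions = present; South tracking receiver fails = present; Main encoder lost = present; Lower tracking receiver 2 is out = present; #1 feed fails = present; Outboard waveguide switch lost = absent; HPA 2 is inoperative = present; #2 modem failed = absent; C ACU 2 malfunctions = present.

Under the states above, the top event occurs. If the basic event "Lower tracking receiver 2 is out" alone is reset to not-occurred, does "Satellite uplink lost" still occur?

Counterfactual: set "Lower tracking receiver 2 is out" to not occurred.
Tracking loop fails [AND]: #1 feed fails=occurs, South tracking receiver fails=occurs → all inputs occur → occurs.
Modem stage down [AND]: ACU stuck=occurs, Tracking loop fails=occurs, A HPA offline=occurs, Antenna drive malfunctions=occurs → all inputs occur → occurs.
Antenna path down [OR]: #2 modem failed=not, Outboard waveguide switch lost=not, LO source is down=not, South upconverter degraded=occurs → at least one input occurs → occurs.
Transmit chain inoperative [AND]: Antenna path down=occurs, Main encoder lost=occurs, C ACU 2 malfunctions=occurs → all inputs occur → occurs.
Backup chain lost [AND]: Modem stage down=occurs, Transmit chain inoperative=occurs, Inboard feed 2 stuck=occurs, Lower tracking receiver 2 is out=not → not all inputs occur → does not occur.
Satellite uplink lost [AND]: Backup chain lost=not, HPA 2 is inoperative=occurs → not all inputs occur → does not occur.

No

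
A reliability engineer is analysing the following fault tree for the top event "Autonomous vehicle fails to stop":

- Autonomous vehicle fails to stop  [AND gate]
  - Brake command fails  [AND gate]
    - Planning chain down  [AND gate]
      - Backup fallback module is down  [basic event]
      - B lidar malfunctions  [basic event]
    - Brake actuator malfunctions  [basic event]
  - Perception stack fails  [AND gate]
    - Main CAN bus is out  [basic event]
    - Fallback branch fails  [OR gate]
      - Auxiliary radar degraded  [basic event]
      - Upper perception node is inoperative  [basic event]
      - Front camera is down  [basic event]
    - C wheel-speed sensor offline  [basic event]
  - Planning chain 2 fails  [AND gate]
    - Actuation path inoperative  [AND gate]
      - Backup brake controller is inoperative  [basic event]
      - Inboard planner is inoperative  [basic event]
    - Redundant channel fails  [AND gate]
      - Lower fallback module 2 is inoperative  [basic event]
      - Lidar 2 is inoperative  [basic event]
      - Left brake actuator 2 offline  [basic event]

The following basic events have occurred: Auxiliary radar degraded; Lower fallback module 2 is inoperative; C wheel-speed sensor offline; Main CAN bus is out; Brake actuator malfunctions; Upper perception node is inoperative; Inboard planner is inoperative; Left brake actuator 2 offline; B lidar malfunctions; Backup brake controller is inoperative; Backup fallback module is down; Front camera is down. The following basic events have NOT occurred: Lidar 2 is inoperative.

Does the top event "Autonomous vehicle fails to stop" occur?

No

Planning chain down [AND]: Backup fallback module is down=occurs, B lidar malfunctions=occurs → all inputs occur → occurs.
Brake command fails [AND]: Planning chain down=occurs, Brake actuator malfunctions=occurs → all inputs occur → occurs.
Fallback branch fails [OR]: Auxiliary radar degraded=occurs, Upper perception node is inoperative=occurs, Front camera is down=occurs → at least one input occurs → occurs.
Perception stack fails [AND]: Main CAN bus is out=occurs, Fallback branch fails=occurs, C wheel-speed sensor offline=occurs → all inputs occur → occurs.
Actuation path inoperative [AND]: Backup brake controller is inoperative=occurs, Inboard planner is inoperative=occurs → all inputs occur → occurs.
Redundant channel fails [AND]: Lower fallback module 2 is inoperative=occurs, Lidar 2 is inoperative=not, Left brake actuator 2 offline=occurs → not all inputs occur → does not occur.
Planning chain 2 fails [AND]: Actuation path inoperative=occurs, Redundant channel fails=not → not all inputs occur → does not occur.
Autonomous vehicle fails to stop [AND]: Brake command fails=occurs, Perception stack fails=occurs, Planning chain 2 fails=not → not all inputs occur → does not occur.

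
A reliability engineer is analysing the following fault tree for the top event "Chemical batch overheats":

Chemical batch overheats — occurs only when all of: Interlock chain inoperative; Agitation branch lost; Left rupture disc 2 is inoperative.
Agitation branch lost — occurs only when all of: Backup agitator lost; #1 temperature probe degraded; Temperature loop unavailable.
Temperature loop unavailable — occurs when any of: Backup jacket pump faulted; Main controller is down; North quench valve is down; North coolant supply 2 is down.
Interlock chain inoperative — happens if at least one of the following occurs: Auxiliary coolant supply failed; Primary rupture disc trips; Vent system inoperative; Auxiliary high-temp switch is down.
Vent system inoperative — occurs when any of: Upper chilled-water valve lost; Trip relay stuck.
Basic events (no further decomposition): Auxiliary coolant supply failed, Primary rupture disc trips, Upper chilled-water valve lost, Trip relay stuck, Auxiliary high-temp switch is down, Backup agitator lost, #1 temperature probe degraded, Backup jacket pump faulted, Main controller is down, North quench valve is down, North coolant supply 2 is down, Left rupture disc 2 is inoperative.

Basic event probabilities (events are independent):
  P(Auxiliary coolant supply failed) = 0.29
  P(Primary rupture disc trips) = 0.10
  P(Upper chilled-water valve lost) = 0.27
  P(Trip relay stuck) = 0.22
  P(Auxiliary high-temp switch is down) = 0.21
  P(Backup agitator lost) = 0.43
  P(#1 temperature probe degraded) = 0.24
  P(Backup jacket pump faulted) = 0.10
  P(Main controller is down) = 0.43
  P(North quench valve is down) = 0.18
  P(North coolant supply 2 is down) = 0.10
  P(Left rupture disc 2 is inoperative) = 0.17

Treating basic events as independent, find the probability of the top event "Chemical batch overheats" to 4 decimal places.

0.0078

P(Vent system inoperative) [OR] = 1 − (1−0.27) × (1−0.22) = 0.430600
P(Interlock chain inoperative) [OR] = 1 − (1−0.29) × (1−0.10) × (1−0.430600) × (1−0.21) = 0.712561
P(Temperature loop unavailable) [OR] = 1 − (1−0.10) × (1−0.43) × (1−0.18) × (1−0.10) = 0.621406
P(Agitation branch lost) [AND] = 0.43 × 0.24 × 0.621406 = 0.064129
P(Chemical batch overheats) [AND] = 0.712561 × 0.064129 × 0.17 = 0.007768
Rounded to 4 decimal places: P(Chemical batch overheats) ≈ 0.0078.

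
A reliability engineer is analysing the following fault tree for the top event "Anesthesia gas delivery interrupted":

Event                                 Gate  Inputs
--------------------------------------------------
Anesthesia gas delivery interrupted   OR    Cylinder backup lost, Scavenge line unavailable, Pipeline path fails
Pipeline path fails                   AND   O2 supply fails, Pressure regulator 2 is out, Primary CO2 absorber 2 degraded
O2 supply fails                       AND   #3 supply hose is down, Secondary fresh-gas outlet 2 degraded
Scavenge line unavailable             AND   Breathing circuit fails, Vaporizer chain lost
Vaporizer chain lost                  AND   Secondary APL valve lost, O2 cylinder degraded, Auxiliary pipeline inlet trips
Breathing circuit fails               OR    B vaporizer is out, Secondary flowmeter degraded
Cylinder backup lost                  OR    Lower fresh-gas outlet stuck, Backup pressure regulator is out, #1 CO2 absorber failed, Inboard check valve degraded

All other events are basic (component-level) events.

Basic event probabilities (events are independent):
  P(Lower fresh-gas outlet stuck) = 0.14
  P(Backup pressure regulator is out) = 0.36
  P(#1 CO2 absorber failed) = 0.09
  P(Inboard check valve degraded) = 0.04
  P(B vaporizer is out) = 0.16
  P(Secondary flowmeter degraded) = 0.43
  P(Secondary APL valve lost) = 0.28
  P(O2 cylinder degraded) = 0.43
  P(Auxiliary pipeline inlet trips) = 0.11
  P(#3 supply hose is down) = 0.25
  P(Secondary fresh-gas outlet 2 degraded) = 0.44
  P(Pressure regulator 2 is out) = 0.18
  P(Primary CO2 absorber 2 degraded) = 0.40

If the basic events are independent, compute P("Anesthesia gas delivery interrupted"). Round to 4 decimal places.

P(Cylinder backup lost) [OR] = 1 − (1−0.14) × (1−0.36) × (1−0.09) × (1−0.04) = 0.519171
P(Breathing circuit fails) [OR] = 1 − (1−0.16) × (1−0.43) = 0.521200
P(Vaporizer chain lost) [AND] = 0.28 × 0.43 × 0.11 = 0.013244
P(Scavenge line unavailable) [AND] = 0.521200 × 0.013244 = 0.006903
P(O2 supply fails) [AND] = 0.25 × 0.44 = 0.110000
P(Pipeline path fails) [AND] = 0.110000 × 0.18 × 0.40 = 0.007920
P(Anesthesia gas delivery interrupted) [OR] = 1 − (1−0.519171) × (1−0.006903) × (1−0.007920) = 0.526272
Rounded to 4 decimal places: P(Anesthesia gas delivery interrupted) ≈ 0.5263.

0.5263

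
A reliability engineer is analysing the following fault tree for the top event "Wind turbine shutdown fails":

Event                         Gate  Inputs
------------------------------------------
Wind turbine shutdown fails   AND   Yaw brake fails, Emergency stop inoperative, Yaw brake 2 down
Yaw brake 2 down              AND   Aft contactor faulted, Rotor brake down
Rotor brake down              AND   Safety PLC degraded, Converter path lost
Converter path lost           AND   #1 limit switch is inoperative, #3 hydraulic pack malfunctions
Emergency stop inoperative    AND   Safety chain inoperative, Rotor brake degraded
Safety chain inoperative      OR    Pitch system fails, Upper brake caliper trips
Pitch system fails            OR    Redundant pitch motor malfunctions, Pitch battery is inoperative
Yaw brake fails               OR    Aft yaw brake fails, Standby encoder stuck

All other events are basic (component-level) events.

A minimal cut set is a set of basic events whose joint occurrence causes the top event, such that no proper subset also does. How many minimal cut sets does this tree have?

Yaw brake fails [OR]: union of children's cut sets → 2 cut set(s).
Pitch system fails [OR]: union of children's cut sets → 2 cut set(s).
Safety chain inoperative [OR]: union of children's cut sets → 3 cut set(s).
Emergency stop inoperative [AND]: one cut set from each child combined → 3 × 1 = 3 cut set(s).
Converter path lost [AND]: one cut set from each child combined → 1 × 1 = 1 cut set(s).
Rotor brake down [AND]: one cut set from each child combined → 1 × 1 = 1 cut set(s).
Yaw brake 2 down [AND]: one cut set from each child combined → 1 × 1 = 1 cut set(s).
Wind turbine shutdown fails [AND]: one cut set from each child combined → 2 × 3 × 1 = 6 cut set(s).
Minimal cut sets: {#1 limit switch is inoperative, #3 hydraulic pack malfunctions, Aft contactor faulted, Aft yaw brake fails, Redundant pitch motor malfunctions, Rotor brake degraded, Safety PLC degraded}; {#1 limit switch is inoperative, #3 hydraulic pack malfunctions, Aft contactor faulted, Aft yaw brake fails, Pitch battery is inoperative, Rotor brake degraded, Safety PLC degraded}; {#1 limit switch is inoperative, #3 hydraulic pack malfunctions, Aft contactor faulted, Aft yaw brake fails, Rotor brake degraded, Safety PLC degraded, Upper brake caliper trips}; {#1 limit switch is inoperative, #3 hydraulic pack malfunctions, Aft contactor faulted, Redundant pitch motor malfunctions, Rotor brake degraded, Safety PLC degraded, Standby encoder stuck}; {#1 limit switch is inoperative, #3 hydraulic pack malfunctions, Aft contactor faulted, Pitch battery is inoperative, Rotor brake degraded, Safety PLC degraded, Standby encoder stuck}; {#1 limit switch is inoperative, #3 hydraulic pack malfunctions, Aft contactor faulted, Rotor brake degraded, Safety PLC degraded, Standby encoder stuck, Upper brake caliper trips}.

6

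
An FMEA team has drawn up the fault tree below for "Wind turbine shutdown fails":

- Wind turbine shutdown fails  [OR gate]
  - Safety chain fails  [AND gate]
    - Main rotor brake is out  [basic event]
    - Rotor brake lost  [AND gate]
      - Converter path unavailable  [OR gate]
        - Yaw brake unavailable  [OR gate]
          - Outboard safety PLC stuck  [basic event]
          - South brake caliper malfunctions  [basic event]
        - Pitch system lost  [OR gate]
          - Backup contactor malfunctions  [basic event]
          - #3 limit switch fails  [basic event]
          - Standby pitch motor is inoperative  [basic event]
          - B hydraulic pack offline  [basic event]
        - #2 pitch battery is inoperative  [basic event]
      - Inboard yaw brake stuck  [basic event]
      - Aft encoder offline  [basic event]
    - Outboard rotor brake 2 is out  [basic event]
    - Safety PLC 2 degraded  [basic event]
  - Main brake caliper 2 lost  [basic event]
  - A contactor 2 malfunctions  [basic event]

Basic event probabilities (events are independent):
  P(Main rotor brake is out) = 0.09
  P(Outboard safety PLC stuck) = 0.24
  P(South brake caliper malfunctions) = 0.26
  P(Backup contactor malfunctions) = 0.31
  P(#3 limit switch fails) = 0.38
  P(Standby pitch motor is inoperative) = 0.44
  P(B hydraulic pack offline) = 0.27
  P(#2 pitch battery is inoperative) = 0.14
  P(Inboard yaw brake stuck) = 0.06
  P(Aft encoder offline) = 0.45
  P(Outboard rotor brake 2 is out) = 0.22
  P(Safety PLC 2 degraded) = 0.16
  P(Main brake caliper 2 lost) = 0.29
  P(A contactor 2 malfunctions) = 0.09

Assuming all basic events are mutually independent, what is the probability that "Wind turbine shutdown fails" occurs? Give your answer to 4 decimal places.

0.3540

P(Yaw brake unavailable) [OR] = 1 − (1−0.24) × (1−0.26) = 0.437600
P(Pitch system lost) [OR] = 1 − (1−0.31) × (1−0.38) × (1−0.44) × (1−0.27) = 0.825115
P(Converter path unavailable) [OR] = 1 − (1−0.437600) × (1−0.825115) × (1−0.14) = 0.915414
P(Rotor brake lost) [AND] = 0.915414 × 0.06 × 0.45 = 0.024716
P(Safety chain fails) [AND] = 0.09 × 0.024716 × 0.22 × 0.16 = 0.000078
P(Wind turbine shutdown fails) [OR] = 1 − (1−0.000078) × (1−0.29) × (1−0.09) = 0.353950
Rounded to 4 decimal places: P(Wind turbine shutdown fails) ≈ 0.3540.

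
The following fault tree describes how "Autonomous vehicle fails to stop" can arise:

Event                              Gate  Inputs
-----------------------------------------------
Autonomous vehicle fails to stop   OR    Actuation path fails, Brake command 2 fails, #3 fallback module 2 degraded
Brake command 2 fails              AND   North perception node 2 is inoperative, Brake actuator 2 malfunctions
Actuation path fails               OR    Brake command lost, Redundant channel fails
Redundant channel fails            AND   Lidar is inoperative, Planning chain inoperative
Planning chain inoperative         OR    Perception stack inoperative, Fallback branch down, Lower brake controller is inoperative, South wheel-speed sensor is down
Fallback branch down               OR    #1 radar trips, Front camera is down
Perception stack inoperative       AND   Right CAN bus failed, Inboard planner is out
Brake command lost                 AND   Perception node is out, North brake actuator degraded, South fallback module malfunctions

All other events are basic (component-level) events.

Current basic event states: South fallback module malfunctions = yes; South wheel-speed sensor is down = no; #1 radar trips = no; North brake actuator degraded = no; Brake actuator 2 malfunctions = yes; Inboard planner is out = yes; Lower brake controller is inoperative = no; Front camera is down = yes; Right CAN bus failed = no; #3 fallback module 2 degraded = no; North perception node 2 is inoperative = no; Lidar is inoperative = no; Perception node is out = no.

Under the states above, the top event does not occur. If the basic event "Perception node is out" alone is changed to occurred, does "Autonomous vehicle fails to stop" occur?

No

Counterfactual: set "Perception node is out" to occurred.
Brake command lost [AND]: Perception node is out=occurs, North brake actuator degraded=not, South fallback module malfunctions=occurs → not all inputs occur → does not occur.
Perception stack inoperative [AND]: Right CAN bus failed=not, Inboard planner is out=occurs → not all inputs occur → does not occur.
Fallback branch down [OR]: #1 radar trips=not, Front camera is down=occurs → at least one input occurs → occurs.
Planning chain inoperative [OR]: Perception stack inoperative=not, Fallback branch down=occurs, Lower brake controller is inoperative=not, South wheel-speed sensor is down=not → at least one input occurs → occurs.
Redundant channel fails [AND]: Lidar is inoperative=not, Planning chain inoperative=occurs → not all inputs occur → does not occur.
Actuation path fails [OR]: Brake command lost=not, Redundant channel fails=not → no input occurs → does not occur.
Brake command 2 fails [AND]: North perception node 2 is inoperative=not, Brake actuator 2 malfunctions=occurs → not all inputs occur → does not occur.
Autonomous vehicle fails to stop [OR]: Actuation path fails=not, Brake command 2 fails=not, #3 fallback module 2 degraded=not → no input occurs → does not occur.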